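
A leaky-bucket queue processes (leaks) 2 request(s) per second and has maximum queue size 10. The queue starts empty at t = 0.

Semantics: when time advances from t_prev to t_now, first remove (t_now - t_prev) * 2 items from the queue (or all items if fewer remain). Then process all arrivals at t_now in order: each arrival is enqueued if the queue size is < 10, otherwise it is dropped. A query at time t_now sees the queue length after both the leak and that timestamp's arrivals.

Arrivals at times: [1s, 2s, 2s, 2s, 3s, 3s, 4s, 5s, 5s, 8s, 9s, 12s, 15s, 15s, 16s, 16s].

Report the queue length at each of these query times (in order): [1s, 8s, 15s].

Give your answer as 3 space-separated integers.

Answer: 1 1 2

Derivation:
Queue lengths at query times:
  query t=1s: backlog = 1
  query t=8s: backlog = 1
  query t=15s: backlog = 2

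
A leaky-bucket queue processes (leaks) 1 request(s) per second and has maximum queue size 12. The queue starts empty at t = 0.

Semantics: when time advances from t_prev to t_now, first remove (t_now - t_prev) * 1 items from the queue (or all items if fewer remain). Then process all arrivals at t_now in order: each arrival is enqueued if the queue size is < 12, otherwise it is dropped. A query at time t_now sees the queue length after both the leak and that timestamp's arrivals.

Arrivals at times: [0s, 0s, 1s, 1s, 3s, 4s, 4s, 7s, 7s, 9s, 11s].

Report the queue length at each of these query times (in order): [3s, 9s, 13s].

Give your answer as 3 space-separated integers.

Answer: 2 1 0

Derivation:
Queue lengths at query times:
  query t=3s: backlog = 2
  query t=9s: backlog = 1
  query t=13s: backlog = 0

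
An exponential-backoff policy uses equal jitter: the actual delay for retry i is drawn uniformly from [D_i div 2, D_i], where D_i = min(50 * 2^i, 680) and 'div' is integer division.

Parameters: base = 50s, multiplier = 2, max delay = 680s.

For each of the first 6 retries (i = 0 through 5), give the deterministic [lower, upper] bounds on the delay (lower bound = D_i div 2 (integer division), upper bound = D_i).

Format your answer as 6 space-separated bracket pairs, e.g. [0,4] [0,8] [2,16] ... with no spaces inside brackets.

Answer: [25,50] [50,100] [100,200] [200,400] [340,680] [340,680]

Derivation:
Computing bounds per retry:
  i=0: D_i=min(50*2^0,680)=50, bounds=[25,50]
  i=1: D_i=min(50*2^1,680)=100, bounds=[50,100]
  i=2: D_i=min(50*2^2,680)=200, bounds=[100,200]
  i=3: D_i=min(50*2^3,680)=400, bounds=[200,400]
  i=4: D_i=min(50*2^4,680)=680, bounds=[340,680]
  i=5: D_i=min(50*2^5,680)=680, bounds=[340,680]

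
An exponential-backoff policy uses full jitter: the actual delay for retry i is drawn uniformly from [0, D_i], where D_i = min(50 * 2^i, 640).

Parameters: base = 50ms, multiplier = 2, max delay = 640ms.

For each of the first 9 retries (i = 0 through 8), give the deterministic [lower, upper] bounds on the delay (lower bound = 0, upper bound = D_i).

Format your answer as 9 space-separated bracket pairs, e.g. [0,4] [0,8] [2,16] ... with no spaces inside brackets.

Computing bounds per retry:
  i=0: D_i=min(50*2^0,640)=50, bounds=[0,50]
  i=1: D_i=min(50*2^1,640)=100, bounds=[0,100]
  i=2: D_i=min(50*2^2,640)=200, bounds=[0,200]
  i=3: D_i=min(50*2^3,640)=400, bounds=[0,400]
  i=4: D_i=min(50*2^4,640)=640, bounds=[0,640]
  i=5: D_i=min(50*2^5,640)=640, bounds=[0,640]
  i=6: D_i=min(50*2^6,640)=640, bounds=[0,640]
  i=7: D_i=min(50*2^7,640)=640, bounds=[0,640]
  i=8: D_i=min(50*2^8,640)=640, bounds=[0,640]

Answer: [0,50] [0,100] [0,200] [0,400] [0,640] [0,640] [0,640] [0,640] [0,640]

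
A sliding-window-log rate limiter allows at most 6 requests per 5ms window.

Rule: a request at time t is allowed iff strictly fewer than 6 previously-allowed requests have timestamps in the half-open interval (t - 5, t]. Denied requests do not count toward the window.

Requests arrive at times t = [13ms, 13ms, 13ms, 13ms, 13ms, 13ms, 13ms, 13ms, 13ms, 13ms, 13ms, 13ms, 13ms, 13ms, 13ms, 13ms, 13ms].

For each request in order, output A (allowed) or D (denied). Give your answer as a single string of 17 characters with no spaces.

Tracking allowed requests in the window:
  req#1 t=13ms: ALLOW
  req#2 t=13ms: ALLOW
  req#3 t=13ms: ALLOW
  req#4 t=13ms: ALLOW
  req#5 t=13ms: ALLOW
  req#6 t=13ms: ALLOW
  req#7 t=13ms: DENY
  req#8 t=13ms: DENY
  req#9 t=13ms: DENY
  req#10 t=13ms: DENY
  req#11 t=13ms: DENY
  req#12 t=13ms: DENY
  req#13 t=13ms: DENY
  req#14 t=13ms: DENY
  req#15 t=13ms: DENY
  req#16 t=13ms: DENY
  req#17 t=13ms: DENY

Answer: AAAAAADDDDDDDDDDD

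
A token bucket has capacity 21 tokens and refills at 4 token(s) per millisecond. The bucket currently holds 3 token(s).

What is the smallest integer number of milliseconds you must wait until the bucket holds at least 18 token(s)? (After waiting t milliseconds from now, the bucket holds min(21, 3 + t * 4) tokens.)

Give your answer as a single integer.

Answer: 4

Derivation:
Need 3 + t * 4 >= 18, so t >= 15/4.
Smallest integer t = ceil(15/4) = 4.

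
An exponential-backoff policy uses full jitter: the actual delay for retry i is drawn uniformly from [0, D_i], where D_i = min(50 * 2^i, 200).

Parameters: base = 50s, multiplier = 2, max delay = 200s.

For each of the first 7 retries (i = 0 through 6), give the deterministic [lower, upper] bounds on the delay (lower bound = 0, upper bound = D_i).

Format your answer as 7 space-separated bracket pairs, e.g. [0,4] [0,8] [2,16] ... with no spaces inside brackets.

Answer: [0,50] [0,100] [0,200] [0,200] [0,200] [0,200] [0,200]

Derivation:
Computing bounds per retry:
  i=0: D_i=min(50*2^0,200)=50, bounds=[0,50]
  i=1: D_i=min(50*2^1,200)=100, bounds=[0,100]
  i=2: D_i=min(50*2^2,200)=200, bounds=[0,200]
  i=3: D_i=min(50*2^3,200)=200, bounds=[0,200]
  i=4: D_i=min(50*2^4,200)=200, bounds=[0,200]
  i=5: D_i=min(50*2^5,200)=200, bounds=[0,200]
  i=6: D_i=min(50*2^6,200)=200, bounds=[0,200]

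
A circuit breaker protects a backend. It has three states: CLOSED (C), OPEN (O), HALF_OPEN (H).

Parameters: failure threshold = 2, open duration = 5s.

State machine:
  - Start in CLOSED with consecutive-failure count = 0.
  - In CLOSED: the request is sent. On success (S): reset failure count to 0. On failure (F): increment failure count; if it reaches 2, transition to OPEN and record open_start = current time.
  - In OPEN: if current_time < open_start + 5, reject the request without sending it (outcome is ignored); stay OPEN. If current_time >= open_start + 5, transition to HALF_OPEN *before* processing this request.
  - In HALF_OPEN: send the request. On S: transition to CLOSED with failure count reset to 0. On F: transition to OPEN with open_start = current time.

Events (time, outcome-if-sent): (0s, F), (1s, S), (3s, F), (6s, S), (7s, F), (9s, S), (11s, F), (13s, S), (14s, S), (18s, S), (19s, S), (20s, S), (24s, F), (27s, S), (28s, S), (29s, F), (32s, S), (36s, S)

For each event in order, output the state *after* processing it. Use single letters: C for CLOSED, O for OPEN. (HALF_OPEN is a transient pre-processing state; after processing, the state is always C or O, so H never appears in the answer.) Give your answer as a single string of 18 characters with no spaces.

Answer: CCCCCCCCCCCCCCCCCC

Derivation:
State after each event:
  event#1 t=0s outcome=F: state=CLOSED
  event#2 t=1s outcome=S: state=CLOSED
  event#3 t=3s outcome=F: state=CLOSED
  event#4 t=6s outcome=S: state=CLOSED
  event#5 t=7s outcome=F: state=CLOSED
  event#6 t=9s outcome=S: state=CLOSED
  event#7 t=11s outcome=F: state=CLOSED
  event#8 t=13s outcome=S: state=CLOSED
  event#9 t=14s outcome=S: state=CLOSED
  event#10 t=18s outcome=S: state=CLOSED
  event#11 t=19s outcome=S: state=CLOSED
  event#12 t=20s outcome=S: state=CLOSED
  event#13 t=24s outcome=F: state=CLOSED
  event#14 t=27s outcome=S: state=CLOSED
  event#15 t=28s outcome=S: state=CLOSED
  event#16 t=29s outcome=F: state=CLOSED
  event#17 t=32s outcome=S: state=CLOSED
  event#18 t=36s outcome=S: state=CLOSED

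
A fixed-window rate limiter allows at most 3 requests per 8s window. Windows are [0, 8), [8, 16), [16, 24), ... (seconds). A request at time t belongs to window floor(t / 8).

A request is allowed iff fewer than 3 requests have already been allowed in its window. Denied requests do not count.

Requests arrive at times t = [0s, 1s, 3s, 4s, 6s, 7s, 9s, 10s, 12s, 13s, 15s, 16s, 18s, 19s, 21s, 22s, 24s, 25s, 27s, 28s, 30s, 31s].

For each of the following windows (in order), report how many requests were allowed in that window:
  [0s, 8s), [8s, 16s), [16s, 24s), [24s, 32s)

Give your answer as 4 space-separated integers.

Answer: 3 3 3 3

Derivation:
Processing requests:
  req#1 t=0s (window 0): ALLOW
  req#2 t=1s (window 0): ALLOW
  req#3 t=3s (window 0): ALLOW
  req#4 t=4s (window 0): DENY
  req#5 t=6s (window 0): DENY
  req#6 t=7s (window 0): DENY
  req#7 t=9s (window 1): ALLOW
  req#8 t=10s (window 1): ALLOW
  req#9 t=12s (window 1): ALLOW
  req#10 t=13s (window 1): DENY
  req#11 t=15s (window 1): DENY
  req#12 t=16s (window 2): ALLOW
  req#13 t=18s (window 2): ALLOW
  req#14 t=19s (window 2): ALLOW
  req#15 t=21s (window 2): DENY
  req#16 t=22s (window 2): DENY
  req#17 t=24s (window 3): ALLOW
  req#18 t=25s (window 3): ALLOW
  req#19 t=27s (window 3): ALLOW
  req#20 t=28s (window 3): DENY
  req#21 t=30s (window 3): DENY
  req#22 t=31s (window 3): DENY

Allowed counts by window: 3 3 3 3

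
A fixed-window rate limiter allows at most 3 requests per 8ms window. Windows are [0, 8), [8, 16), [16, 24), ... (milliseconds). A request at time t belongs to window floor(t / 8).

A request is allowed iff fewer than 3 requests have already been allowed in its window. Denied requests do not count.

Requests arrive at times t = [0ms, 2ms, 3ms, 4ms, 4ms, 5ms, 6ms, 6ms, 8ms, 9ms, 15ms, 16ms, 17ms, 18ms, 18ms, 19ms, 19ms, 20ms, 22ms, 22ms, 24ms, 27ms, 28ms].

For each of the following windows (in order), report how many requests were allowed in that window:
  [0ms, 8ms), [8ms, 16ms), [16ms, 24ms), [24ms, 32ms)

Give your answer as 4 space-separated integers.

Answer: 3 3 3 3

Derivation:
Processing requests:
  req#1 t=0ms (window 0): ALLOW
  req#2 t=2ms (window 0): ALLOW
  req#3 t=3ms (window 0): ALLOW
  req#4 t=4ms (window 0): DENY
  req#5 t=4ms (window 0): DENY
  req#6 t=5ms (window 0): DENY
  req#7 t=6ms (window 0): DENY
  req#8 t=6ms (window 0): DENY
  req#9 t=8ms (window 1): ALLOW
  req#10 t=9ms (window 1): ALLOW
  req#11 t=15ms (window 1): ALLOW
  req#12 t=16ms (window 2): ALLOW
  req#13 t=17ms (window 2): ALLOW
  req#14 t=18ms (window 2): ALLOW
  req#15 t=18ms (window 2): DENY
  req#16 t=19ms (window 2): DENY
  req#17 t=19ms (window 2): DENY
  req#18 t=20ms (window 2): DENY
  req#19 t=22ms (window 2): DENY
  req#20 t=22ms (window 2): DENY
  req#21 t=24ms (window 3): ALLOW
  req#22 t=27ms (window 3): ALLOW
  req#23 t=28ms (window 3): ALLOW

Allowed counts by window: 3 3 3 3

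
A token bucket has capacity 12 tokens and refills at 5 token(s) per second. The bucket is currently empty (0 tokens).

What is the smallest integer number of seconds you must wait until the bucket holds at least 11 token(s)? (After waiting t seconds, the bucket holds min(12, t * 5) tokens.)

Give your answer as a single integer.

Answer: 3

Derivation:
Need t * 5 >= 11, so t >= 11/5.
Smallest integer t = ceil(11/5) = 3.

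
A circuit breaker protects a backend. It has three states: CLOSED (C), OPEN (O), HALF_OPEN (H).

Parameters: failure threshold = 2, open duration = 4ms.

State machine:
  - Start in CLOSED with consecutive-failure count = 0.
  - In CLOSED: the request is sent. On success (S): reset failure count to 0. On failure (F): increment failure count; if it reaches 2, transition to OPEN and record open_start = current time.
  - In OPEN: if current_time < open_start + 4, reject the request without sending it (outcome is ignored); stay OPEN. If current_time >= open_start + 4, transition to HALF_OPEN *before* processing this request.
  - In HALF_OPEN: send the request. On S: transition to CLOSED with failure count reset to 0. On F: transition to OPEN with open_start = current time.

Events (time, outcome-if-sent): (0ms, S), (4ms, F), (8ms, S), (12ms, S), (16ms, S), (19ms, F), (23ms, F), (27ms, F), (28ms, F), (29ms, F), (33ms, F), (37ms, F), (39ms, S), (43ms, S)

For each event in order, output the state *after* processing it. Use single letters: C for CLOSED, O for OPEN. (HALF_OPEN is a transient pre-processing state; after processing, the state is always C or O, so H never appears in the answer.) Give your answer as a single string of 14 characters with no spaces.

Answer: CCCCCCOOOOOOOC

Derivation:
State after each event:
  event#1 t=0ms outcome=S: state=CLOSED
  event#2 t=4ms outcome=F: state=CLOSED
  event#3 t=8ms outcome=S: state=CLOSED
  event#4 t=12ms outcome=S: state=CLOSED
  event#5 t=16ms outcome=S: state=CLOSED
  event#6 t=19ms outcome=F: state=CLOSED
  event#7 t=23ms outcome=F: state=OPEN
  event#8 t=27ms outcome=F: state=OPEN
  event#9 t=28ms outcome=F: state=OPEN
  event#10 t=29ms outcome=F: state=OPEN
  event#11 t=33ms outcome=F: state=OPEN
  event#12 t=37ms outcome=F: state=OPEN
  event#13 t=39ms outcome=S: state=OPEN
  event#14 t=43ms outcome=S: state=CLOSED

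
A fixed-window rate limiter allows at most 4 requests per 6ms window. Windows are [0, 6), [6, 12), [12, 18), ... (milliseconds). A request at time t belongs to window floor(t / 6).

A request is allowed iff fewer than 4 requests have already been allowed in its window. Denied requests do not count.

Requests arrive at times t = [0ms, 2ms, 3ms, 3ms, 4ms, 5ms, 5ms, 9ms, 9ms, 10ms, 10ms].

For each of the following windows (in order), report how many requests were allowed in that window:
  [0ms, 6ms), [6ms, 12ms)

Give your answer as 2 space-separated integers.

Answer: 4 4

Derivation:
Processing requests:
  req#1 t=0ms (window 0): ALLOW
  req#2 t=2ms (window 0): ALLOW
  req#3 t=3ms (window 0): ALLOW
  req#4 t=3ms (window 0): ALLOW
  req#5 t=4ms (window 0): DENY
  req#6 t=5ms (window 0): DENY
  req#7 t=5ms (window 0): DENY
  req#8 t=9ms (window 1): ALLOW
  req#9 t=9ms (window 1): ALLOW
  req#10 t=10ms (window 1): ALLOW
  req#11 t=10ms (window 1): ALLOW

Allowed counts by window: 4 4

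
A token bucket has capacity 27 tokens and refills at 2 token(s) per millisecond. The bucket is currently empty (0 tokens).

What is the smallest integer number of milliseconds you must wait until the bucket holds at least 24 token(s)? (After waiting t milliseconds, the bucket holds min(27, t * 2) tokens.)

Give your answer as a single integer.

Need t * 2 >= 24, so t >= 24/2.
Smallest integer t = ceil(24/2) = 12.

Answer: 12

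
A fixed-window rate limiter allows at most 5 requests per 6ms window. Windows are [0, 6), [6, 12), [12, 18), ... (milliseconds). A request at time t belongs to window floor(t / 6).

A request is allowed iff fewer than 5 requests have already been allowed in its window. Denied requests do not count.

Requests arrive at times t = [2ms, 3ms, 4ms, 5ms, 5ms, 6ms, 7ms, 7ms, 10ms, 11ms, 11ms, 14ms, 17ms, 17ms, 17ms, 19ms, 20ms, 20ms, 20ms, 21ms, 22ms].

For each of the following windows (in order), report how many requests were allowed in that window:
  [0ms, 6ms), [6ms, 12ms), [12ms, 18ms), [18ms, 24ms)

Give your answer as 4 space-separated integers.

Processing requests:
  req#1 t=2ms (window 0): ALLOW
  req#2 t=3ms (window 0): ALLOW
  req#3 t=4ms (window 0): ALLOW
  req#4 t=5ms (window 0): ALLOW
  req#5 t=5ms (window 0): ALLOW
  req#6 t=6ms (window 1): ALLOW
  req#7 t=7ms (window 1): ALLOW
  req#8 t=7ms (window 1): ALLOW
  req#9 t=10ms (window 1): ALLOW
  req#10 t=11ms (window 1): ALLOW
  req#11 t=11ms (window 1): DENY
  req#12 t=14ms (window 2): ALLOW
  req#13 t=17ms (window 2): ALLOW
  req#14 t=17ms (window 2): ALLOW
  req#15 t=17ms (window 2): ALLOW
  req#16 t=19ms (window 3): ALLOW
  req#17 t=20ms (window 3): ALLOW
  req#18 t=20ms (window 3): ALLOW
  req#19 t=20ms (window 3): ALLOW
  req#20 t=21ms (window 3): ALLOW
  req#21 t=22ms (window 3): DENY

Allowed counts by window: 5 5 4 5

Answer: 5 5 4 5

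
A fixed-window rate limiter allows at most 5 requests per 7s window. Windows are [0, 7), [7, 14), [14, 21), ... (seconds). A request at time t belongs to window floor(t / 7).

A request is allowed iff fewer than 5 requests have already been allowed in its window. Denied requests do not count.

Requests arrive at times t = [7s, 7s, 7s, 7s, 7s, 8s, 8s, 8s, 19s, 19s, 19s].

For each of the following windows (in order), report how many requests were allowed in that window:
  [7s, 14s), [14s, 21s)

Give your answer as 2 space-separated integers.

Answer: 5 3

Derivation:
Processing requests:
  req#1 t=7s (window 1): ALLOW
  req#2 t=7s (window 1): ALLOW
  req#3 t=7s (window 1): ALLOW
  req#4 t=7s (window 1): ALLOW
  req#5 t=7s (window 1): ALLOW
  req#6 t=8s (window 1): DENY
  req#7 t=8s (window 1): DENY
  req#8 t=8s (window 1): DENY
  req#9 t=19s (window 2): ALLOW
  req#10 t=19s (window 2): ALLOW
  req#11 t=19s (window 2): ALLOW

Allowed counts by window: 5 3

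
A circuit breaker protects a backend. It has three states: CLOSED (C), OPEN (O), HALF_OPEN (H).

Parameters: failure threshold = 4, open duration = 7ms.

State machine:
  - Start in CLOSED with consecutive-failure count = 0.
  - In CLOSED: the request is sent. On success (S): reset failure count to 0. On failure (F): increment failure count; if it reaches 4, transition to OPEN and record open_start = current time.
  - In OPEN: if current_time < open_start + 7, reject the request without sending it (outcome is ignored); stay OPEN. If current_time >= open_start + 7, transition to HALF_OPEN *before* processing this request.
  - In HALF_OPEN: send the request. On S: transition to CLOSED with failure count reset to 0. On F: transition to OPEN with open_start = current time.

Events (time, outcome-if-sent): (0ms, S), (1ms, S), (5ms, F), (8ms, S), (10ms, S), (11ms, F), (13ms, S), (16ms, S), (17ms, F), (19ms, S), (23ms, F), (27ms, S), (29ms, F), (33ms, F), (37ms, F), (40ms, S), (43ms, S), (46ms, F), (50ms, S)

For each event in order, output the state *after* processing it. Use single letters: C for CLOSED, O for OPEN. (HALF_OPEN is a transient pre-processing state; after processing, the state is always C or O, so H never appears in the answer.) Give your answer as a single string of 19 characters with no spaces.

Answer: CCCCCCCCCCCCCCCCCCC

Derivation:
State after each event:
  event#1 t=0ms outcome=S: state=CLOSED
  event#2 t=1ms outcome=S: state=CLOSED
  event#3 t=5ms outcome=F: state=CLOSED
  event#4 t=8ms outcome=S: state=CLOSED
  event#5 t=10ms outcome=S: state=CLOSED
  event#6 t=11ms outcome=F: state=CLOSED
  event#7 t=13ms outcome=S: state=CLOSED
  event#8 t=16ms outcome=S: state=CLOSED
  event#9 t=17ms outcome=F: state=CLOSED
  event#10 t=19ms outcome=S: state=CLOSED
  event#11 t=23ms outcome=F: state=CLOSED
  event#12 t=27ms outcome=S: state=CLOSED
  event#13 t=29ms outcome=F: state=CLOSED
  event#14 t=33ms outcome=F: state=CLOSED
  event#15 t=37ms outcome=F: state=CLOSED
  event#16 t=40ms outcome=S: state=CLOSED
  event#17 t=43ms outcome=S: state=CLOSED
  event#18 t=46ms outcome=F: state=CLOSED
  event#19 t=50ms outcome=S: state=CLOSED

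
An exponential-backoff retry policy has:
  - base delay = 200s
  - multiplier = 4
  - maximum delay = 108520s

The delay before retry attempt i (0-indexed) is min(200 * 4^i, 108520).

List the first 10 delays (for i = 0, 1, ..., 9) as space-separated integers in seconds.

Computing each delay:
  i=0: min(200*4^0, 108520) = 200
  i=1: min(200*4^1, 108520) = 800
  i=2: min(200*4^2, 108520) = 3200
  i=3: min(200*4^3, 108520) = 12800
  i=4: min(200*4^4, 108520) = 51200
  i=5: min(200*4^5, 108520) = 108520
  i=6: min(200*4^6, 108520) = 108520
  i=7: min(200*4^7, 108520) = 108520
  i=8: min(200*4^8, 108520) = 108520
  i=9: min(200*4^9, 108520) = 108520

Answer: 200 800 3200 12800 51200 108520 108520 108520 108520 108520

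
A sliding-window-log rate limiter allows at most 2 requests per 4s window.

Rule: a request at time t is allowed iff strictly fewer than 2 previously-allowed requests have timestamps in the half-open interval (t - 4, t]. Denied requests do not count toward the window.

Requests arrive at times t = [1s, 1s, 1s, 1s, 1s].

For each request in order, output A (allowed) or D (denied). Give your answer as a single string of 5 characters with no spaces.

Answer: AADDD

Derivation:
Tracking allowed requests in the window:
  req#1 t=1s: ALLOW
  req#2 t=1s: ALLOW
  req#3 t=1s: DENY
  req#4 t=1s: DENY
  req#5 t=1s: DENY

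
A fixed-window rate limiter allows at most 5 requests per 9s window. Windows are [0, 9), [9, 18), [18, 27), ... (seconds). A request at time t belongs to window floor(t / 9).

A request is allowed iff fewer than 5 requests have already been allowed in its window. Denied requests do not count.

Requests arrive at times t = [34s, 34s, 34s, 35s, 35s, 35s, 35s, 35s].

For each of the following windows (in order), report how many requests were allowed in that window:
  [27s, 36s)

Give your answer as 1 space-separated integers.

Processing requests:
  req#1 t=34s (window 3): ALLOW
  req#2 t=34s (window 3): ALLOW
  req#3 t=34s (window 3): ALLOW
  req#4 t=35s (window 3): ALLOW
  req#5 t=35s (window 3): ALLOW
  req#6 t=35s (window 3): DENY
  req#7 t=35s (window 3): DENY
  req#8 t=35s (window 3): DENY

Allowed counts by window: 5

Answer: 5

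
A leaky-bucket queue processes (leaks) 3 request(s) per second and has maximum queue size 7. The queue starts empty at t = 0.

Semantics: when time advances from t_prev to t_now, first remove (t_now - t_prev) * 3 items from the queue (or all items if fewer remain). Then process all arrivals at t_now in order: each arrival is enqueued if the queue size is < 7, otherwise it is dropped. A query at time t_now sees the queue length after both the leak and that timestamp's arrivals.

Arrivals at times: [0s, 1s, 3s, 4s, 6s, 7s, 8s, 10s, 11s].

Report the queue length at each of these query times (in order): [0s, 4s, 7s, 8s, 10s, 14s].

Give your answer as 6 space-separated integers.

Answer: 1 1 1 1 1 0

Derivation:
Queue lengths at query times:
  query t=0s: backlog = 1
  query t=4s: backlog = 1
  query t=7s: backlog = 1
  query t=8s: backlog = 1
  query t=10s: backlog = 1
  query t=14s: backlog = 0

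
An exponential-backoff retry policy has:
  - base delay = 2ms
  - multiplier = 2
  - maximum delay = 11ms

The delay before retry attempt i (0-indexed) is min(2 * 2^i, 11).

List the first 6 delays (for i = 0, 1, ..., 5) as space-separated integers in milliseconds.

Answer: 2 4 8 11 11 11

Derivation:
Computing each delay:
  i=0: min(2*2^0, 11) = 2
  i=1: min(2*2^1, 11) = 4
  i=2: min(2*2^2, 11) = 8
  i=3: min(2*2^3, 11) = 11
  i=4: min(2*2^4, 11) = 11
  i=5: min(2*2^5, 11) = 11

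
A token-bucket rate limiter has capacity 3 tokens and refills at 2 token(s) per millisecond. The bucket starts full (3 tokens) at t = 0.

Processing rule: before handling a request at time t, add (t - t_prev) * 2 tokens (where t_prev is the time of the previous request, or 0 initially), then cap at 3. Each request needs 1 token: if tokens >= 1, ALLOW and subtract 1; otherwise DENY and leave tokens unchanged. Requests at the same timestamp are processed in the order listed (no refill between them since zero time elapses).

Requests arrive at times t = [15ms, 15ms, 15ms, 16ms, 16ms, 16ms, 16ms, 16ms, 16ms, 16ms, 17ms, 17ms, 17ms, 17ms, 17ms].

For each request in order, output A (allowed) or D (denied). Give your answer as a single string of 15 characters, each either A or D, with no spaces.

Answer: AAAAADDDDDAADDD

Derivation:
Simulating step by step:
  req#1 t=15ms: ALLOW
  req#2 t=15ms: ALLOW
  req#3 t=15ms: ALLOW
  req#4 t=16ms: ALLOW
  req#5 t=16ms: ALLOW
  req#6 t=16ms: DENY
  req#7 t=16ms: DENY
  req#8 t=16ms: DENY
  req#9 t=16ms: DENY
  req#10 t=16ms: DENY
  req#11 t=17ms: ALLOW
  req#12 t=17ms: ALLOW
  req#13 t=17ms: DENY
  req#14 t=17ms: DENY
  req#15 t=17ms: DENY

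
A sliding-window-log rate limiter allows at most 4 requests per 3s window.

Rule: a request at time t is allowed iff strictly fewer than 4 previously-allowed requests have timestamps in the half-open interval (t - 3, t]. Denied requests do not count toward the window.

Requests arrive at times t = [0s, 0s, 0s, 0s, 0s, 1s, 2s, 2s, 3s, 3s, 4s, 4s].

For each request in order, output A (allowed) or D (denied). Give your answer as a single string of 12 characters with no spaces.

Tracking allowed requests in the window:
  req#1 t=0s: ALLOW
  req#2 t=0s: ALLOW
  req#3 t=0s: ALLOW
  req#4 t=0s: ALLOW
  req#5 t=0s: DENY
  req#6 t=1s: DENY
  req#7 t=2s: DENY
  req#8 t=2s: DENY
  req#9 t=3s: ALLOW
  req#10 t=3s: ALLOW
  req#11 t=4s: ALLOW
  req#12 t=4s: ALLOW

Answer: AAAADDDDAAAA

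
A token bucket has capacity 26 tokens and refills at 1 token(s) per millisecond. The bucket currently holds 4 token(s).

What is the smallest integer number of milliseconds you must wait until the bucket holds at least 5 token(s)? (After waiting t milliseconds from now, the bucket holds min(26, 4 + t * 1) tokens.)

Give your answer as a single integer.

Need 4 + t * 1 >= 5, so t >= 1/1.
Smallest integer t = ceil(1/1) = 1.

Answer: 1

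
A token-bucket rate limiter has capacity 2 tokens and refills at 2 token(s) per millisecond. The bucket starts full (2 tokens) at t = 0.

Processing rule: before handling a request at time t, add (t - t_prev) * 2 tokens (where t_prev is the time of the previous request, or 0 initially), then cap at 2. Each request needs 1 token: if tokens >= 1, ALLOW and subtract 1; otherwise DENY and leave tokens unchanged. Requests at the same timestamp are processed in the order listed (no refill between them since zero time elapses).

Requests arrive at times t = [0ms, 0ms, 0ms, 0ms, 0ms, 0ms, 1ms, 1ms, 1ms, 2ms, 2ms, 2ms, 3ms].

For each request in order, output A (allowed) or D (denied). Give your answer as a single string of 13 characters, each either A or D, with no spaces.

Simulating step by step:
  req#1 t=0ms: ALLOW
  req#2 t=0ms: ALLOW
  req#3 t=0ms: DENY
  req#4 t=0ms: DENY
  req#5 t=0ms: DENY
  req#6 t=0ms: DENY
  req#7 t=1ms: ALLOW
  req#8 t=1ms: ALLOW
  req#9 t=1ms: DENY
  req#10 t=2ms: ALLOW
  req#11 t=2ms: ALLOW
  req#12 t=2ms: DENY
  req#13 t=3ms: ALLOW

Answer: AADDDDAADAADA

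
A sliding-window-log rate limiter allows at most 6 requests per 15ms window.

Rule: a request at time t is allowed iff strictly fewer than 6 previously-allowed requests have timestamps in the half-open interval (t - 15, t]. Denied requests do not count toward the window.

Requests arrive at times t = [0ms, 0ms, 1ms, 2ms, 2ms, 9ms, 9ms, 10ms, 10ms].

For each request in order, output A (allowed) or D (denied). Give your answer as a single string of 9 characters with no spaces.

Answer: AAAAAADDD

Derivation:
Tracking allowed requests in the window:
  req#1 t=0ms: ALLOW
  req#2 t=0ms: ALLOW
  req#3 t=1ms: ALLOW
  req#4 t=2ms: ALLOW
  req#5 t=2ms: ALLOW
  req#6 t=9ms: ALLOW
  req#7 t=9ms: DENY
  req#8 t=10ms: DENY
  req#9 t=10ms: DENY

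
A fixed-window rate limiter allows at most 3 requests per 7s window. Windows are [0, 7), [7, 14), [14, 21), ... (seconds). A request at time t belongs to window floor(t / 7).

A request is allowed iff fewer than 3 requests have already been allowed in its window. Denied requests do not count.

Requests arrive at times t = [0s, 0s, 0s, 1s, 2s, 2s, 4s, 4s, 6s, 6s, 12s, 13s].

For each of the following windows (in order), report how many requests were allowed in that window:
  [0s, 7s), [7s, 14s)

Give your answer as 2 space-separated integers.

Processing requests:
  req#1 t=0s (window 0): ALLOW
  req#2 t=0s (window 0): ALLOW
  req#3 t=0s (window 0): ALLOW
  req#4 t=1s (window 0): DENY
  req#5 t=2s (window 0): DENY
  req#6 t=2s (window 0): DENY
  req#7 t=4s (window 0): DENY
  req#8 t=4s (window 0): DENY
  req#9 t=6s (window 0): DENY
  req#10 t=6s (window 0): DENY
  req#11 t=12s (window 1): ALLOW
  req#12 t=13s (window 1): ALLOW

Allowed counts by window: 3 2

Answer: 3 2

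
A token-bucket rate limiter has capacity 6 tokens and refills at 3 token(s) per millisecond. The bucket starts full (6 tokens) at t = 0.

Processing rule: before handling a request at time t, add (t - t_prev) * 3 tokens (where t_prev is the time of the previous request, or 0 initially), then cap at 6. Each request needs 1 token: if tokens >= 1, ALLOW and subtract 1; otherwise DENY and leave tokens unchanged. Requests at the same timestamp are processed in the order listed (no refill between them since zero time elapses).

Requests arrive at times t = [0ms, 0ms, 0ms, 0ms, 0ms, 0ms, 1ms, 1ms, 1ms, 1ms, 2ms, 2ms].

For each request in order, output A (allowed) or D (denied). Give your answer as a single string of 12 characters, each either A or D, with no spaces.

Answer: AAAAAAAAADAA

Derivation:
Simulating step by step:
  req#1 t=0ms: ALLOW
  req#2 t=0ms: ALLOW
  req#3 t=0ms: ALLOW
  req#4 t=0ms: ALLOW
  req#5 t=0ms: ALLOW
  req#6 t=0ms: ALLOW
  req#7 t=1ms: ALLOW
  req#8 t=1ms: ALLOW
  req#9 t=1ms: ALLOW
  req#10 t=1ms: DENY
  req#11 t=2ms: ALLOW
  req#12 t=2ms: ALLOW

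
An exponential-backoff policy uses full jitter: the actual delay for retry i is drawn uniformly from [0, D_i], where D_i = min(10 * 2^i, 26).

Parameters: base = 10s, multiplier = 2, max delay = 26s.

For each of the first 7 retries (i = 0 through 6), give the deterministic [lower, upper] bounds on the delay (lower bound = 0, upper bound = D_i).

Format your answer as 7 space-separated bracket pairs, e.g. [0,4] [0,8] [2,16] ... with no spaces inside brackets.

Answer: [0,10] [0,20] [0,26] [0,26] [0,26] [0,26] [0,26]

Derivation:
Computing bounds per retry:
  i=0: D_i=min(10*2^0,26)=10, bounds=[0,10]
  i=1: D_i=min(10*2^1,26)=20, bounds=[0,20]
  i=2: D_i=min(10*2^2,26)=26, bounds=[0,26]
  i=3: D_i=min(10*2^3,26)=26, bounds=[0,26]
  i=4: D_i=min(10*2^4,26)=26, bounds=[0,26]
  i=5: D_i=min(10*2^5,26)=26, bounds=[0,26]
  i=6: D_i=min(10*2^6,26)=26, bounds=[0,26]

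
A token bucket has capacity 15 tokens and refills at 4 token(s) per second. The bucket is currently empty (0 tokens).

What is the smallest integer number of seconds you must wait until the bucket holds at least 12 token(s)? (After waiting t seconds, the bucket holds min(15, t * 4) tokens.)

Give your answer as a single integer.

Need t * 4 >= 12, so t >= 12/4.
Smallest integer t = ceil(12/4) = 3.

Answer: 3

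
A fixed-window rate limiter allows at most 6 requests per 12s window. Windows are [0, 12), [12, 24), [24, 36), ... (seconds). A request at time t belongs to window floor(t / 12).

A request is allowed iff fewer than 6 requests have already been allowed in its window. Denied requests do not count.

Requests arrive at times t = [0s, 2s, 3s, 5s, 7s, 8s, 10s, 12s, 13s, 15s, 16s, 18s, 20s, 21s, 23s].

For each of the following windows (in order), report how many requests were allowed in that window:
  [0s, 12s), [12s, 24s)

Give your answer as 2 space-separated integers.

Processing requests:
  req#1 t=0s (window 0): ALLOW
  req#2 t=2s (window 0): ALLOW
  req#3 t=3s (window 0): ALLOW
  req#4 t=5s (window 0): ALLOW
  req#5 t=7s (window 0): ALLOW
  req#6 t=8s (window 0): ALLOW
  req#7 t=10s (window 0): DENY
  req#8 t=12s (window 1): ALLOW
  req#9 t=13s (window 1): ALLOW
  req#10 t=15s (window 1): ALLOW
  req#11 t=16s (window 1): ALLOW
  req#12 t=18s (window 1): ALLOW
  req#13 t=20s (window 1): ALLOW
  req#14 t=21s (window 1): DENY
  req#15 t=23s (window 1): DENY

Allowed counts by window: 6 6

Answer: 6 6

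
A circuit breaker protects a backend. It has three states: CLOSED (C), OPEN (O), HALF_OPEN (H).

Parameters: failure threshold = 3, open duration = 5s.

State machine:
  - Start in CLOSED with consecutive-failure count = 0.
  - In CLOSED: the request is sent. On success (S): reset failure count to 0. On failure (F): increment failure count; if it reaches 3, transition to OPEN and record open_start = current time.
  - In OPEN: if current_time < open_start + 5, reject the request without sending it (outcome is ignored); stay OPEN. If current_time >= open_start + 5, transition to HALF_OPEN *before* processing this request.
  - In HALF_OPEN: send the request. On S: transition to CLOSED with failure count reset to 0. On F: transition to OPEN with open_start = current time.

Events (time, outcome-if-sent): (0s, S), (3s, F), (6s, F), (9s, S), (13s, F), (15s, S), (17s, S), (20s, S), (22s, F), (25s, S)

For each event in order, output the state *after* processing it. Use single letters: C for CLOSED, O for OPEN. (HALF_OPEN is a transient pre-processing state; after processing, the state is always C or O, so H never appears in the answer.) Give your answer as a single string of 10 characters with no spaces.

State after each event:
  event#1 t=0s outcome=S: state=CLOSED
  event#2 t=3s outcome=F: state=CLOSED
  event#3 t=6s outcome=F: state=CLOSED
  event#4 t=9s outcome=S: state=CLOSED
  event#5 t=13s outcome=F: state=CLOSED
  event#6 t=15s outcome=S: state=CLOSED
  event#7 t=17s outcome=S: state=CLOSED
  event#8 t=20s outcome=S: state=CLOSED
  event#9 t=22s outcome=F: state=CLOSED
  event#10 t=25s outcome=S: state=CLOSED

Answer: CCCCCCCCCC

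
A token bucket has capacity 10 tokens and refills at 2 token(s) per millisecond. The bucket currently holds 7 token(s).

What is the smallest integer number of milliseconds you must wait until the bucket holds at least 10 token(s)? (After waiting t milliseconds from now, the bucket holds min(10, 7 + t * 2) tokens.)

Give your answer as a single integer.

Answer: 2

Derivation:
Need 7 + t * 2 >= 10, so t >= 3/2.
Smallest integer t = ceil(3/2) = 2.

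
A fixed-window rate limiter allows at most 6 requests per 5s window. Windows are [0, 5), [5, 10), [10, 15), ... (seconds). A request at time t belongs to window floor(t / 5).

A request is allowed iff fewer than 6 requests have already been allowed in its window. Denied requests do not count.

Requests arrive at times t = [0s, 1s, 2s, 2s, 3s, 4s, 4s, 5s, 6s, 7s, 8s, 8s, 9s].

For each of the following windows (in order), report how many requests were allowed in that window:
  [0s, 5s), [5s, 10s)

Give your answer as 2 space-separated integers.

Answer: 6 6

Derivation:
Processing requests:
  req#1 t=0s (window 0): ALLOW
  req#2 t=1s (window 0): ALLOW
  req#3 t=2s (window 0): ALLOW
  req#4 t=2s (window 0): ALLOW
  req#5 t=3s (window 0): ALLOW
  req#6 t=4s (window 0): ALLOW
  req#7 t=4s (window 0): DENY
  req#8 t=5s (window 1): ALLOW
  req#9 t=6s (window 1): ALLOW
  req#10 t=7s (window 1): ALLOW
  req#11 t=8s (window 1): ALLOW
  req#12 t=8s (window 1): ALLOW
  req#13 t=9s (window 1): ALLOW

Allowed counts by window: 6 6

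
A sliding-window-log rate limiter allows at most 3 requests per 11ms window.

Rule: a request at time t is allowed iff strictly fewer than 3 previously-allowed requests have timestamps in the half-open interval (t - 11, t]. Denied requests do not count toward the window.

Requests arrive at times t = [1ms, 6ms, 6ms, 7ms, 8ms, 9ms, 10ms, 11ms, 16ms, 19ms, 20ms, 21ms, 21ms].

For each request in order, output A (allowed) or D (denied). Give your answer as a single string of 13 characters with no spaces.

Answer: AAADDDDDAAADD

Derivation:
Tracking allowed requests in the window:
  req#1 t=1ms: ALLOW
  req#2 t=6ms: ALLOW
  req#3 t=6ms: ALLOW
  req#4 t=7ms: DENY
  req#5 t=8ms: DENY
  req#6 t=9ms: DENY
  req#7 t=10ms: DENY
  req#8 t=11ms: DENY
  req#9 t=16ms: ALLOW
  req#10 t=19ms: ALLOW
  req#11 t=20ms: ALLOW
  req#12 t=21ms: DENY
  req#13 t=21ms: DENY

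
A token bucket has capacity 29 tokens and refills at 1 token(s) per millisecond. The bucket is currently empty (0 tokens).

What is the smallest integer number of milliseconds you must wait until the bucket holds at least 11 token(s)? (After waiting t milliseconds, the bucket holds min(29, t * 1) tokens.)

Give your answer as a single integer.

Need t * 1 >= 11, so t >= 11/1.
Smallest integer t = ceil(11/1) = 11.

Answer: 11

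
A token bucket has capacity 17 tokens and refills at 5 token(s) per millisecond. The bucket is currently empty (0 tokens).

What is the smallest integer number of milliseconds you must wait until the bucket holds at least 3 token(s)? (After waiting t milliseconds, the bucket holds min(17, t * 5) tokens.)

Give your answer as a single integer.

Answer: 1

Derivation:
Need t * 5 >= 3, so t >= 3/5.
Smallest integer t = ceil(3/5) = 1.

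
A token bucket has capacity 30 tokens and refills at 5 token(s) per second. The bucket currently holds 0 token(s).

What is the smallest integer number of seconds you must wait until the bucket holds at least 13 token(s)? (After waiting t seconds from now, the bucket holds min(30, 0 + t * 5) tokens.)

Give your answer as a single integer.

Answer: 3

Derivation:
Need 0 + t * 5 >= 13, so t >= 13/5.
Smallest integer t = ceil(13/5) = 3.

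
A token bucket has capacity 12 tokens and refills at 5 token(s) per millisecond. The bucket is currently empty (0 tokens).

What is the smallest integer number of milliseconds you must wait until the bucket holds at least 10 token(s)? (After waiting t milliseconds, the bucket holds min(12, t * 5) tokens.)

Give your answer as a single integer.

Answer: 2

Derivation:
Need t * 5 >= 10, so t >= 10/5.
Smallest integer t = ceil(10/5) = 2.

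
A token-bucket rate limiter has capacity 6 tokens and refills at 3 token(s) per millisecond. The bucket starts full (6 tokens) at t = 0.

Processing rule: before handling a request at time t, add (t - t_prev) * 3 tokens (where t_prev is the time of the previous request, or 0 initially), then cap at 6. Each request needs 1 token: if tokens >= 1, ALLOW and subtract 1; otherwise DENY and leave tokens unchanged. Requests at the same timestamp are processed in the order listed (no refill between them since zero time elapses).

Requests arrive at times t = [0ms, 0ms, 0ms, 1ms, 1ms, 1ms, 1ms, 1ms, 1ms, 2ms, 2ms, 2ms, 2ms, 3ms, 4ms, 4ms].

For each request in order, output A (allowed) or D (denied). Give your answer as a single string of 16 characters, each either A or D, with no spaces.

Simulating step by step:
  req#1 t=0ms: ALLOW
  req#2 t=0ms: ALLOW
  req#3 t=0ms: ALLOW
  req#4 t=1ms: ALLOW
  req#5 t=1ms: ALLOW
  req#6 t=1ms: ALLOW
  req#7 t=1ms: ALLOW
  req#8 t=1ms: ALLOW
  req#9 t=1ms: ALLOW
  req#10 t=2ms: ALLOW
  req#11 t=2ms: ALLOW
  req#12 t=2ms: ALLOW
  req#13 t=2ms: DENY
  req#14 t=3ms: ALLOW
  req#15 t=4ms: ALLOW
  req#16 t=4ms: ALLOW

Answer: AAAAAAAAAAAADAAA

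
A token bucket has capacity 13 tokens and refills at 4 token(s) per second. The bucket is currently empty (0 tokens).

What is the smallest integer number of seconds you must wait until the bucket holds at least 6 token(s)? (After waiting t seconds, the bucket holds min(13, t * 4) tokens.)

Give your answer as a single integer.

Answer: 2

Derivation:
Need t * 4 >= 6, so t >= 6/4.
Smallest integer t = ceil(6/4) = 2.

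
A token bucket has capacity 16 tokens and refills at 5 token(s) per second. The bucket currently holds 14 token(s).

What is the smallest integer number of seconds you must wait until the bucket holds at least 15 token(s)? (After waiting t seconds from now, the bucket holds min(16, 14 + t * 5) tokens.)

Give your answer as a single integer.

Answer: 1

Derivation:
Need 14 + t * 5 >= 15, so t >= 1/5.
Smallest integer t = ceil(1/5) = 1.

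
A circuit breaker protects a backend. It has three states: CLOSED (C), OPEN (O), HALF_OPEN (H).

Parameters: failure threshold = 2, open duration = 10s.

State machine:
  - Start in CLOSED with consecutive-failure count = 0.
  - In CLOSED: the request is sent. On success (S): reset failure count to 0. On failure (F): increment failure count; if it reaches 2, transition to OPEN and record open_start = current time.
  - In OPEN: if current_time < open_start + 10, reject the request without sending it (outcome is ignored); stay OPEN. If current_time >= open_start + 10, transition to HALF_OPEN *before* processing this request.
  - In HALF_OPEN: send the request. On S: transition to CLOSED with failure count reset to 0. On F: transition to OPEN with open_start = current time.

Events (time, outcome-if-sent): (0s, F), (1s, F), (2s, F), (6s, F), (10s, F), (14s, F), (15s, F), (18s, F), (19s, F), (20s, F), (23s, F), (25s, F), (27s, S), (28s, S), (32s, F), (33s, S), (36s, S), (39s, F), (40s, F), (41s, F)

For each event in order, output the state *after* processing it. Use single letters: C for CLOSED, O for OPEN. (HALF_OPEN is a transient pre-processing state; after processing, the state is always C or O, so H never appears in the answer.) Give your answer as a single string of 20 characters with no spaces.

Answer: COOOOOOOOOOOOOOOCCOO

Derivation:
State after each event:
  event#1 t=0s outcome=F: state=CLOSED
  event#2 t=1s outcome=F: state=OPEN
  event#3 t=2s outcome=F: state=OPEN
  event#4 t=6s outcome=F: state=OPEN
  event#5 t=10s outcome=F: state=OPEN
  event#6 t=14s outcome=F: state=OPEN
  event#7 t=15s outcome=F: state=OPEN
  event#8 t=18s outcome=F: state=OPEN
  event#9 t=19s outcome=F: state=OPEN
  event#10 t=20s outcome=F: state=OPEN
  event#11 t=23s outcome=F: state=OPEN
  event#12 t=25s outcome=F: state=OPEN
  event#13 t=27s outcome=S: state=OPEN
  event#14 t=28s outcome=S: state=OPEN
  event#15 t=32s outcome=F: state=OPEN
  event#16 t=33s outcome=S: state=OPEN
  event#17 t=36s outcome=S: state=CLOSED
  event#18 t=39s outcome=F: state=CLOSED
  event#19 t=40s outcome=F: state=OPEN
  event#20 t=41s outcome=F: state=OPEN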